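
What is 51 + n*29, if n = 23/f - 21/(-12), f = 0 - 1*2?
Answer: -927/4 ≈ -231.75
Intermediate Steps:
f = -2 (f = 0 - 2 = -2)
n = -39/4 (n = 23/(-2) - 21/(-12) = 23*(-½) - 21*(-1/12) = -23/2 + 7/4 = -39/4 ≈ -9.7500)
51 + n*29 = 51 - 39/4*29 = 51 - 1131/4 = -927/4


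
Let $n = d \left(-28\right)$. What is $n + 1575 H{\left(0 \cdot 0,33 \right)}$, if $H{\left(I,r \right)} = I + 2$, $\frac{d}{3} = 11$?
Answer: $2226$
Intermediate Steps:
$d = 33$ ($d = 3 \cdot 11 = 33$)
$H{\left(I,r \right)} = 2 + I$
$n = -924$ ($n = 33 \left(-28\right) = -924$)
$n + 1575 H{\left(0 \cdot 0,33 \right)} = -924 + 1575 \left(2 + 0 \cdot 0\right) = -924 + 1575 \left(2 + 0\right) = -924 + 1575 \cdot 2 = -924 + 3150 = 2226$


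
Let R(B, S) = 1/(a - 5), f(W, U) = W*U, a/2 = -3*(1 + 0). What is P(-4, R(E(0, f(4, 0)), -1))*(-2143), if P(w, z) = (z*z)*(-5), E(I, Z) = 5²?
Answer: 10715/121 ≈ 88.554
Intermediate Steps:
a = -6 (a = 2*(-3*(1 + 0)) = 2*(-3*1) = 2*(-3) = -6)
f(W, U) = U*W
E(I, Z) = 25
R(B, S) = -1/11 (R(B, S) = 1/(-6 - 5) = 1/(-11) = -1/11)
P(w, z) = -5*z² (P(w, z) = z²*(-5) = -5*z²)
P(-4, R(E(0, f(4, 0)), -1))*(-2143) = -5*(-1/11)²*(-2143) = -5*1/121*(-2143) = -5/121*(-2143) = 10715/121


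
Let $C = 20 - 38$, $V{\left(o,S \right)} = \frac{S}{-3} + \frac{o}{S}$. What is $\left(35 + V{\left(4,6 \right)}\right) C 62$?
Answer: $-37572$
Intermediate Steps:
$V{\left(o,S \right)} = - \frac{S}{3} + \frac{o}{S}$ ($V{\left(o,S \right)} = S \left(- \frac{1}{3}\right) + \frac{o}{S} = - \frac{S}{3} + \frac{o}{S}$)
$C = -18$
$\left(35 + V{\left(4,6 \right)}\right) C 62 = \left(35 + \left(\left(- \frac{1}{3}\right) 6 + \frac{4}{6}\right)\right) \left(-18\right) 62 = \left(35 + \left(-2 + 4 \cdot \frac{1}{6}\right)\right) \left(-18\right) 62 = \left(35 + \left(-2 + \frac{2}{3}\right)\right) \left(-18\right) 62 = \left(35 - \frac{4}{3}\right) \left(-18\right) 62 = \frac{101}{3} \left(-18\right) 62 = \left(-606\right) 62 = -37572$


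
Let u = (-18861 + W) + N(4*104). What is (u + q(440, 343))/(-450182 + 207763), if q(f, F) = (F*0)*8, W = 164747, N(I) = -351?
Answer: -145535/242419 ≈ -0.60034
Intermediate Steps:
q(f, F) = 0 (q(f, F) = 0*8 = 0)
u = 145535 (u = (-18861 + 164747) - 351 = 145886 - 351 = 145535)
(u + q(440, 343))/(-450182 + 207763) = (145535 + 0)/(-450182 + 207763) = 145535/(-242419) = 145535*(-1/242419) = -145535/242419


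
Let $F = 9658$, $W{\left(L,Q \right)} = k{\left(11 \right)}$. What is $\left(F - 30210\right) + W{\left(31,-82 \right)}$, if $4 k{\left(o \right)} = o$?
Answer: $- \frac{82197}{4} \approx -20549.0$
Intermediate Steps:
$k{\left(o \right)} = \frac{o}{4}$
$W{\left(L,Q \right)} = \frac{11}{4}$ ($W{\left(L,Q \right)} = \frac{1}{4} \cdot 11 = \frac{11}{4}$)
$\left(F - 30210\right) + W{\left(31,-82 \right)} = \left(9658 - 30210\right) + \frac{11}{4} = -20552 + \frac{11}{4} = - \frac{82197}{4}$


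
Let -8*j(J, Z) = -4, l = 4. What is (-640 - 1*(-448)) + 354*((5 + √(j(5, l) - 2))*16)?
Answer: 28128 + 2832*I*√6 ≈ 28128.0 + 6937.0*I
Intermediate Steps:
j(J, Z) = ½ (j(J, Z) = -⅛*(-4) = ½)
(-640 - 1*(-448)) + 354*((5 + √(j(5, l) - 2))*16) = (-640 - 1*(-448)) + 354*((5 + √(½ - 2))*16) = (-640 + 448) + 354*((5 + √(-3/2))*16) = -192 + 354*((5 + I*√6/2)*16) = -192 + 354*(80 + 8*I*√6) = -192 + (28320 + 2832*I*√6) = 28128 + 2832*I*√6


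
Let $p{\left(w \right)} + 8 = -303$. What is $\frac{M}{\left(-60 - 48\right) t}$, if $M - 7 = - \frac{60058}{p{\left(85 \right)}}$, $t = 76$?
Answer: $- \frac{2305}{94544} \approx -0.02438$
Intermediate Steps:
$p{\left(w \right)} = -311$ ($p{\left(w \right)} = -8 - 303 = -311$)
$M = \frac{62235}{311}$ ($M = 7 - \frac{60058}{-311} = 7 - - \frac{60058}{311} = 7 + \frac{60058}{311} = \frac{62235}{311} \approx 200.11$)
$\frac{M}{\left(-60 - 48\right) t} = \frac{62235}{311 \left(-60 - 48\right) 76} = \frac{62235}{311 \left(\left(-108\right) 76\right)} = \frac{62235}{311 \left(-8208\right)} = \frac{62235}{311} \left(- \frac{1}{8208}\right) = - \frac{2305}{94544}$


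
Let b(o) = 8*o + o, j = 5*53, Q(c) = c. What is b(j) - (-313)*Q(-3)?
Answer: 1446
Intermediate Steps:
j = 265
b(o) = 9*o
b(j) - (-313)*Q(-3) = 9*265 - (-313)*(-3) = 2385 - 1*939 = 2385 - 939 = 1446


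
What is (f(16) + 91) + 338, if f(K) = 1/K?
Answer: 6865/16 ≈ 429.06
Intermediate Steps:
f(K) = 1/K
(f(16) + 91) + 338 = (1/16 + 91) + 338 = 1457/16 + 338 = 6865/16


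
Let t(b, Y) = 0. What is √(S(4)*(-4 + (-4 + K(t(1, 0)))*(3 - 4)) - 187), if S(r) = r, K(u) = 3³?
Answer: I*√295 ≈ 17.176*I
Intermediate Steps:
K(u) = 27
√(S(4)*(-4 + (-4 + K(t(1, 0)))*(3 - 4)) - 187) = √(4*(-4 + (-4 + 27)*(3 - 4)) - 187) = √(4*(-4 + 23*(-1)) - 187) = √(4*(-4 - 23) - 187) = √(4*(-27) - 187) = √(-108 - 187) = √(-295) = I*√295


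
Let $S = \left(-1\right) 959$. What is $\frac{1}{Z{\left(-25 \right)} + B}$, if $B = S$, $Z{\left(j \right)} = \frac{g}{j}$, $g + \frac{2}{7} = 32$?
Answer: $- \frac{175}{168047} \approx -0.0010414$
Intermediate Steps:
$g = \frac{222}{7}$ ($g = - \frac{2}{7} + 32 = \frac{222}{7} \approx 31.714$)
$S = -959$
$Z{\left(j \right)} = \frac{222}{7 j}$
$B = -959$
$\frac{1}{Z{\left(-25 \right)} + B} = \frac{1}{\frac{222}{7 \left(-25\right)} - 959} = \frac{1}{\frac{222}{7} \left(- \frac{1}{25}\right) - 959} = \frac{1}{- \frac{222}{175} - 959} = \frac{1}{- \frac{168047}{175}} = - \frac{175}{168047}$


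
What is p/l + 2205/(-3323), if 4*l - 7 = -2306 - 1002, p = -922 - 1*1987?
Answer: 31387723/10969223 ≈ 2.8614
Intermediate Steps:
p = -2909 (p = -922 - 1987 = -2909)
l = -3301/4 (l = 7/4 + (-2306 - 1002)/4 = 7/4 + (1/4)*(-3308) = 7/4 - 827 = -3301/4 ≈ -825.25)
p/l + 2205/(-3323) = -2909/(-3301/4) + 2205/(-3323) = -2909*(-4/3301) + 2205*(-1/3323) = 11636/3301 - 2205/3323 = 31387723/10969223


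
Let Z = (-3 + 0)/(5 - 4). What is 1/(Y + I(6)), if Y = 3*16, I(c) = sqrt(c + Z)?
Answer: 16/767 - sqrt(3)/2301 ≈ 0.020108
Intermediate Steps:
Z = -3 (Z = -3/1 = -3*1 = -3)
I(c) = sqrt(-3 + c) (I(c) = sqrt(c - 3) = sqrt(-3 + c))
Y = 48
1/(Y + I(6)) = 1/(48 + sqrt(-3 + 6)) = 1/(48 + sqrt(3))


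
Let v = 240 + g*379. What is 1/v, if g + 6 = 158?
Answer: 1/57848 ≈ 1.7287e-5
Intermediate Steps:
g = 152 (g = -6 + 158 = 152)
v = 57848 (v = 240 + 152*379 = 240 + 57608 = 57848)
1/v = 1/57848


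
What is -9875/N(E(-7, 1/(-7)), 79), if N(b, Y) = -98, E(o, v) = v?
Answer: 9875/98 ≈ 100.77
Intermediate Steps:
-9875/N(E(-7, 1/(-7)), 79) = -9875/(-98) = -9875*(-1/98) = 9875/98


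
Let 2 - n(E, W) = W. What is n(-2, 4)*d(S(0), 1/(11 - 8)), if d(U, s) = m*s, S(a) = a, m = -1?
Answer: ⅔ ≈ 0.66667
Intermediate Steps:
n(E, W) = 2 - W
d(U, s) = -s
n(-2, 4)*d(S(0), 1/(11 - 8)) = (2 - 1*4)*(-1/(11 - 8)) = (2 - 4)*(-1/3) = -(-2)/3 = -2*(-⅓) = ⅔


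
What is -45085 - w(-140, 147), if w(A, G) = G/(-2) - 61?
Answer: -89901/2 ≈ -44951.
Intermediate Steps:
w(A, G) = -61 - G/2 (w(A, G) = G*(-1/2) - 61 = -G/2 - 61 = -61 - G/2)
-45085 - w(-140, 147) = -45085 - (-61 - 1/2*147) = -45085 - (-61 - 147/2) = -45085 - 1*(-269/2) = -45085 + 269/2 = -89901/2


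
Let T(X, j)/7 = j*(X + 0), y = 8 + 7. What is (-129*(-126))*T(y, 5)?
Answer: 8533350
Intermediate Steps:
y = 15
T(X, j) = 7*X*j (T(X, j) = 7*(j*(X + 0)) = 7*(j*X) = 7*(X*j) = 7*X*j)
(-129*(-126))*T(y, 5) = (-129*(-126))*(7*15*5) = 16254*525 = 8533350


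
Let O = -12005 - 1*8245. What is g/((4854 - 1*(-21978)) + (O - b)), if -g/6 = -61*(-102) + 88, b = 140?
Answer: -18930/3221 ≈ -5.8771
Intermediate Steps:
g = -37860 (g = -6*(-61*(-102) + 88) = -6*(6222 + 88) = -6*6310 = -37860)
O = -20250 (O = -12005 - 8245 = -20250)
g/((4854 - 1*(-21978)) + (O - b)) = -37860/((4854 - 1*(-21978)) + (-20250 - 1*140)) = -37860/((4854 + 21978) + (-20250 - 140)) = -37860/(26832 - 20390) = -37860/6442 = -37860*1/6442 = -18930/3221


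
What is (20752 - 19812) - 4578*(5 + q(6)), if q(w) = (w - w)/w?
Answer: -21950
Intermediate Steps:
q(w) = 0 (q(w) = 0/w = 0)
(20752 - 19812) - 4578*(5 + q(6)) = (20752 - 19812) - 4578*(5 + 0) = 940 - 4578*5 = 940 - 1*22890 = 940 - 22890 = -21950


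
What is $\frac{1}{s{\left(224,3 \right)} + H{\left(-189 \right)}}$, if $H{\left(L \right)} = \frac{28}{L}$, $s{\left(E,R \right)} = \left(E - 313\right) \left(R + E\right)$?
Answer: $- \frac{27}{545485} \approx -4.9497 \cdot 10^{-5}$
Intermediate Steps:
$s{\left(E,R \right)} = \left(-313 + E\right) \left(E + R\right)$
$\frac{1}{s{\left(224,3 \right)} + H{\left(-189 \right)}} = \frac{1}{\left(224^{2} - 70112 - 939 + 224 \cdot 3\right) + \frac{28}{-189}} = \frac{1}{\left(50176 - 70112 - 939 + 672\right) + 28 \left(- \frac{1}{189}\right)} = \frac{1}{-20203 - \frac{4}{27}} = \frac{1}{- \frac{545485}{27}} = - \frac{27}{545485}$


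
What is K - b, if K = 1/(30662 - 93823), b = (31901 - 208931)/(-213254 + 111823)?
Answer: -11181493261/6406483391 ≈ -1.7453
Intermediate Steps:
b = 177030/101431 (b = -177030/(-101431) = -177030*(-1/101431) = 177030/101431 ≈ 1.7453)
K = -1/63161 (K = 1/(-63161) = -1/63161 ≈ -1.5833e-5)
K - b = -1/63161 - 1*177030/101431 = -1/63161 - 177030/101431 = -11181493261/6406483391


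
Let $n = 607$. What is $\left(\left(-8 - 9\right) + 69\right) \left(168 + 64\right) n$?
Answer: $7322848$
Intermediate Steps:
$\left(\left(-8 - 9\right) + 69\right) \left(168 + 64\right) n = \left(\left(-8 - 9\right) + 69\right) \left(168 + 64\right) 607 = \left(-17 + 69\right) 232 \cdot 607 = 52 \cdot 232 \cdot 607 = 12064 \cdot 607 = 7322848$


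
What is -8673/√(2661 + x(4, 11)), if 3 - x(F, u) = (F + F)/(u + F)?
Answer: -8673*√37455/9988 ≈ -168.05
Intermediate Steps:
x(F, u) = 3 - 2*F/(F + u) (x(F, u) = 3 - (F + F)/(u + F) = 3 - 2*F/(F + u))
-8673/√(2661 + x(4, 11)) = -8673/√(2661 + (4 + 3*11)/(4 + 11)) = -8673/√(2661 + (4 + 33)/15) = -8673/√(2661 + (1/15)*37) = -8673/√(2661 + 37/15) = -8673*√37455/9988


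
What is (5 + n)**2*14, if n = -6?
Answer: 14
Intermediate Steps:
(5 + n)**2*14 = (5 - 6)**2*14 = (-1)**2*14 = 1*14 = 14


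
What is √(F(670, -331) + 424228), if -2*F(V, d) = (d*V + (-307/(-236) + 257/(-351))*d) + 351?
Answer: √407920162887510/27612 ≈ 731.46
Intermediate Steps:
F(V, d) = -351/2 - 47105*d/165672 - V*d/2 (F(V, d) = -((d*V + (-307/(-236) + 257/(-351))*d) + 351)/2 = -((V*d + (-307*(-1/236) + 257*(-1/351))*d) + 351)/2 = -((V*d + (307/236 - 257/351)*d) + 351)/2 = -((V*d + 47105*d/82836) + 351)/2 = -((47105*d/82836 + V*d) + 351)/2 = -(351 + 47105*d/82836 + V*d)/2 = -351/2 - 47105*d/165672 - V*d/2)
√(F(670, -331) + 424228) = √((-351/2 - 47105/165672*(-331) - ½*670*(-331)) + 424228) = √((-351/2 + 15591755/165672 + 110885) + 424228) = √(18357056039/165672 + 424228) = √(88639757255/165672) = √407920162887510/27612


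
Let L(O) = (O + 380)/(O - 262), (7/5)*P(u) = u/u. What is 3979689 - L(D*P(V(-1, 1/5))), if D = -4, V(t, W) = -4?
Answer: 1229724341/309 ≈ 3.9797e+6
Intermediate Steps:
P(u) = 5/7 (P(u) = 5*(u/u)/7 = (5/7)*1 = 5/7)
L(O) = (380 + O)/(-262 + O)
3979689 - L(D*P(V(-1, 1/5))) = 3979689 - (380 - 4*5/7)/(-262 - 4*5/7) = 3979689 - (380 - 20/7)/(-262 - 20/7) = 3979689 - 2640/((-1854/7)*7) = 3979689 - (-7)*2640/(1854*7) = 3979689 - 1*(-440/309) = 3979689 + 440/309 = 1229724341/309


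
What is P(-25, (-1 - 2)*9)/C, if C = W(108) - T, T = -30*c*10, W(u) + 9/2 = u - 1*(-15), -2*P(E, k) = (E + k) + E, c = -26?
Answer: -77/15363 ≈ -0.0050120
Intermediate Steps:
P(E, k) = -E - k/2 (P(E, k) = -((E + k) + E)/2 = -(k + 2*E)/2 = -E - k/2)
W(u) = 21/2 + u (W(u) = -9/2 + (u - 1*(-15)) = -9/2 + (u + 15) = -9/2 + (15 + u) = 21/2 + u)
T = 7800 (T = -30*(-26)*10 = 780*10 = 7800)
C = -15363/2 (C = (21/2 + 108) - 1*7800 = 237/2 - 7800 = -15363/2 ≈ -7681.5)
P(-25, (-1 - 2)*9)/C = (-1*(-25) - (-1 - 2)*9/2)/(-15363/2) = (25 - (-3)*9/2)*(-2/15363) = (25 - 1/2*(-27))*(-2/15363) = (25 + 27/2)*(-2/15363) = (77/2)*(-2/15363) = -77/15363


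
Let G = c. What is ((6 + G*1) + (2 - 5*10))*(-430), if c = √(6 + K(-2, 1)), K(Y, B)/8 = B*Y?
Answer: 18060 - 430*I*√10 ≈ 18060.0 - 1359.8*I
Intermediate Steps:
K(Y, B) = 8*B*Y (K(Y, B) = 8*(B*Y) = 8*B*Y)
c = I*√10 (c = √(6 + 8*1*(-2)) = √(6 - 16) = √(-10) = I*√10 ≈ 3.1623*I)
G = I*√10 ≈ 3.1623*I
((6 + G*1) + (2 - 5*10))*(-430) = ((6 + (I*√10)*1) + (2 - 5*10))*(-430) = ((6 + I*√10) + (2 - 50))*(-430) = ((6 + I*√10) - 48)*(-430) = (-42 + I*√10)*(-430) = 18060 - 430*I*√10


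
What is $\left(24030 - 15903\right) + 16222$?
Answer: $24349$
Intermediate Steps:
$\left(24030 - 15903\right) + 16222 = 8127 + 16222 = 24349$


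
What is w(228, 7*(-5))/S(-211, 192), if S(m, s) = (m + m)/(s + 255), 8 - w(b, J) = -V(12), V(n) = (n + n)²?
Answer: -130524/211 ≈ -618.60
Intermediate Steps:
V(n) = 4*n² (V(n) = (2*n)² = 4*n²)
w(b, J) = 584 (w(b, J) = 8 - (-1)*4*12² = 8 - (-1)*4*144 = 8 - (-1)*576 = 8 - 1*(-576) = 8 + 576 = 584)
S(m, s) = 2*m/(255 + s) (S(m, s) = (2*m)/(255 + s) = 2*m/(255 + s))
w(228, 7*(-5))/S(-211, 192) = 584/((2*(-211)/(255 + 192))) = 584/((2*(-211)/447)) = 584/((2*(-211)*(1/447))) = 584/(-422/447) = 584*(-447/422) = -130524/211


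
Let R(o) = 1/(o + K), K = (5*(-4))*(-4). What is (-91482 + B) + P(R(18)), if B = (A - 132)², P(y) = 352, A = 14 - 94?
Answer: -46186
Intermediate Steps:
A = -80
K = 80 (K = -20*(-4) = 80)
R(o) = 1/(80 + o) (R(o) = 1/(o + 80) = 1/(80 + o))
B = 44944 (B = (-80 - 132)² = (-212)² = 44944)
(-91482 + B) + P(R(18)) = (-91482 + 44944) + 352 = -46538 + 352 = -46186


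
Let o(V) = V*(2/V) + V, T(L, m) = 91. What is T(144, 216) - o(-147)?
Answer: 236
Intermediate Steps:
o(V) = 2 + V
T(144, 216) - o(-147) = 91 - (2 - 147) = 91 - 1*(-145) = 91 + 145 = 236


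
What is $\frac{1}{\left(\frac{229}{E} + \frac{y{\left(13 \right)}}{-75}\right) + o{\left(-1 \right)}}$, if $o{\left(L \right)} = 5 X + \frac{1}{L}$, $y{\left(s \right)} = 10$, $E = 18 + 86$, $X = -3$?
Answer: $- \frac{1560}{21733} \approx -0.07178$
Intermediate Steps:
$E = 104$
$o{\left(L \right)} = -15 + \frac{1}{L}$ ($o{\left(L \right)} = 5 \left(-3\right) + \frac{1}{L} = -15 + \frac{1}{L}$)
$\frac{1}{\left(\frac{229}{E} + \frac{y{\left(13 \right)}}{-75}\right) + o{\left(-1 \right)}} = \frac{1}{\left(\frac{229}{104} + \frac{10}{-75}\right) - \left(15 - \frac{1}{-1}\right)} = \frac{1}{\left(229 \cdot \frac{1}{104} + 10 \left(- \frac{1}{75}\right)\right) - 16} = \frac{1}{\left(\frac{229}{104} - \frac{2}{15}\right) - 16} = \frac{1}{\frac{3227}{1560} - 16} = \frac{1}{- \frac{21733}{1560}} = - \frac{1560}{21733}$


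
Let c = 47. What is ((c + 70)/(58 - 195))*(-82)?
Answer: 9594/137 ≈ 70.029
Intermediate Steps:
((c + 70)/(58 - 195))*(-82) = ((47 + 70)/(58 - 195))*(-82) = (117/(-137))*(-82) = (117*(-1/137))*(-82) = -117/137*(-82) = 9594/137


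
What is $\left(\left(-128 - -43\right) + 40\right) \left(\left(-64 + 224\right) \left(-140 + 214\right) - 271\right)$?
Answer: $-520605$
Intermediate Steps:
$\left(\left(-128 - -43\right) + 40\right) \left(\left(-64 + 224\right) \left(-140 + 214\right) - 271\right) = \left(\left(-128 + 43\right) + 40\right) \left(160 \cdot 74 - 271\right) = \left(-85 + 40\right) \left(11840 - 271\right) = \left(-45\right) 11569 = -520605$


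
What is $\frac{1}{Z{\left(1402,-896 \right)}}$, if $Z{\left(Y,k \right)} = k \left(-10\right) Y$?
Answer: $\frac{1}{12561920} \approx 7.9606 \cdot 10^{-8}$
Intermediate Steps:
$Z{\left(Y,k \right)} = - 10 Y k$ ($Z{\left(Y,k \right)} = - 10 k Y = - 10 Y k$)
$\frac{1}{Z{\left(1402,-896 \right)}} = \frac{1}{\left(-10\right) 1402 \left(-896\right)} = \frac{1}{12561920}$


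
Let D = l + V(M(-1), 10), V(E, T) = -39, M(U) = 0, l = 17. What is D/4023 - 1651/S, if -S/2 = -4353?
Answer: -2277835/11674746 ≈ -0.19511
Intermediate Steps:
S = 8706 (S = -2*(-4353) = 8706)
D = -22 (D = 17 - 39 = -22)
D/4023 - 1651/S = -22/4023 - 1651/8706 = -2277835/11674746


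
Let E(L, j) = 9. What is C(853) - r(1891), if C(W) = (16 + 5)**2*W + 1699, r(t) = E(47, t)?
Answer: 377863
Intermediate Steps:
r(t) = 9
C(W) = 1699 + 441*W (C(W) = 21**2*W + 1699 = 441*W + 1699 = 1699 + 441*W)
C(853) - r(1891) = (1699 + 441*853) - 1*9 = (1699 + 376173) - 9 = 377872 - 9 = 377863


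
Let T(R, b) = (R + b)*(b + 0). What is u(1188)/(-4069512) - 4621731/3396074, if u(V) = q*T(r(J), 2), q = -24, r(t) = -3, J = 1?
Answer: -27023495369/19856844678 ≈ -1.3609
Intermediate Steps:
T(R, b) = b*(R + b) (T(R, b) = (R + b)*b = b*(R + b))
u(V) = 48 (u(V) = -48*(-3 + 2) = -48*(-1) = -24*(-2) = 48)
u(1188)/(-4069512) - 4621731/3396074 = 48/(-4069512) - 4621731/3396074 = 48*(-1/4069512) - 4621731*1/3396074 = -2/169563 - 4621731/3396074 = -27023495369/19856844678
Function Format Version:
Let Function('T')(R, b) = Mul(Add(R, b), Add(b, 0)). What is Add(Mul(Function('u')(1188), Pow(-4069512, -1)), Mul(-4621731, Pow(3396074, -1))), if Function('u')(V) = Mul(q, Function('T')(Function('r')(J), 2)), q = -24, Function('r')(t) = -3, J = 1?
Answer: Rational(-27023495369, 19856844678) ≈ -1.3609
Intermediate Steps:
Function('T')(R, b) = Mul(b, Add(R, b)) (Function('T')(R, b) = Mul(Add(R, b), b) = Mul(b, Add(R, b)))
Function('u')(V) = 48 (Function('u')(V) = Mul(-24, Mul(2, Add(-3, 2))) = Mul(-24, Mul(2, -1)) = Mul(-24, -2) = 48)
Add(Mul(Function('u')(1188), Pow(-4069512, -1)), Mul(-4621731, Pow(3396074, -1))) = Add(Mul(48, Pow(-4069512, -1)), Mul(-4621731, Pow(3396074, -1))) = Add(Mul(48, Rational(-1, 4069512)), Mul(-4621731, Rational(1, 3396074))) = Add(Rational(-2, 169563), Rational(-4621731, 3396074)) = Rational(-27023495369, 19856844678)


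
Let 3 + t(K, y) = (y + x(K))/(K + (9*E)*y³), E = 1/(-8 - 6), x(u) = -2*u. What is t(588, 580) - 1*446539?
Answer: -98015956049239/219499971 ≈ -4.4654e+5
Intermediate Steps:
E = -1/14 (E = 1/(-14) = -1/14 ≈ -0.071429)
t(K, y) = -3 + (y - 2*K)/(K - 9*y³/14) (t(K, y) = -3 + (y - 2*K)/(K + (9*(-1/14))*y³) = -3 + (y - 2*K)/(K - 9*y³/14))
t(588, 580) - 1*446539 = (-70*588 + 14*580 + 27*580³)/(-9*580³ + 14*588) - 1*446539 = (-41160 + 8120 + 27*195112000)/(-9*195112000 + 8232) - 446539 = (-41160 + 8120 + 5268024000)/(-1756008000 + 8232) - 446539 = 5267990960/(-1755999768) - 446539 = -1/1755999768*5267990960 - 446539 = -658498870/219499971 - 446539 = -98015956049239/219499971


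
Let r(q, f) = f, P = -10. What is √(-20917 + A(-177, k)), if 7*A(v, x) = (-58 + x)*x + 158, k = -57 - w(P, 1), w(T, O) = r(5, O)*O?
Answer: I*√976731/7 ≈ 141.19*I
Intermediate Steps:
w(T, O) = O² (w(T, O) = O*O = O²)
k = -58 (k = -57 - 1*1² = -57 - 1*1 = -57 - 1 = -58)
A(v, x) = 158/7 + x*(-58 + x)/7 (A(v, x) = ((-58 + x)*x + 158)/7 = (x*(-58 + x) + 158)/7 = (158 + x*(-58 + x))/7 = 158/7 + x*(-58 + x)/7)
√(-20917 + A(-177, k)) = √(-20917 + (158/7 - 58/7*(-58) + (⅐)*(-58)²)) = √(-20917 + (158/7 + 3364/7 + (⅐)*3364)) = √(-20917 + (158/7 + 3364/7 + 3364/7)) = √(-20917 + 6886/7) = √(-139533/7) = I*√976731/7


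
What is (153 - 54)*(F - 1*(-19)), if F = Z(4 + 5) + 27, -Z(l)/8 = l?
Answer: -2574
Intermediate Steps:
Z(l) = -8*l
F = -45 (F = -8*(4 + 5) + 27 = -8*9 + 27 = -72 + 27 = -45)
(153 - 54)*(F - 1*(-19)) = (153 - 54)*(-45 - 1*(-19)) = 99*(-45 + 19) = 99*(-26) = -2574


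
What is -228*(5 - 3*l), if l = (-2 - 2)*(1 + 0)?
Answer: -3876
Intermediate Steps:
l = -4 (l = -4*1 = -4)
-228*(5 - 3*l) = -228*(5 - 3*(-4)) = -228*(5 + 12) = -228*17 = -3876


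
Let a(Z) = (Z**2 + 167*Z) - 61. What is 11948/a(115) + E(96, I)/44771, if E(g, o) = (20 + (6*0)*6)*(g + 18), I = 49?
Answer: 608725228/1449192499 ≈ 0.42004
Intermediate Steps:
a(Z) = -61 + Z**2 + 167*Z
E(g, o) = 360 + 20*g (E(g, o) = (20 + 0*6)*(18 + g) = (20 + 0)*(18 + g) = 20*(18 + g) = 360 + 20*g)
11948/a(115) + E(96, I)/44771 = 11948/(-61 + 115**2 + 167*115) + (360 + 20*96)/44771 = 11948/(-61 + 13225 + 19205) + (360 + 1920)*(1/44771) = 11948/32369 + 2280*(1/44771) = 11948*(1/32369) + 2280/44771 = 11948/32369 + 2280/44771 = 608725228/1449192499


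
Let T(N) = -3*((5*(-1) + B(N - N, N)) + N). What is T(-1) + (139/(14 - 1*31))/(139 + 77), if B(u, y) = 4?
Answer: 21893/3672 ≈ 5.9621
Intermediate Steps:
T(N) = 3 - 3*N (T(N) = -3*((5*(-1) + 4) + N) = -3*((-5 + 4) + N) = -3*(-1 + N) = 3 - 3*N)
T(-1) + (139/(14 - 1*31))/(139 + 77) = (3 - 3*(-1)) + (139/(14 - 1*31))/(139 + 77) = (3 + 3) + (139/(14 - 31))/216 = 6 + (139/(-17))/216 = 6 + (139*(-1/17))/216 = 6 + (1/216)*(-139/17) = 6 - 139/3672 = 21893/3672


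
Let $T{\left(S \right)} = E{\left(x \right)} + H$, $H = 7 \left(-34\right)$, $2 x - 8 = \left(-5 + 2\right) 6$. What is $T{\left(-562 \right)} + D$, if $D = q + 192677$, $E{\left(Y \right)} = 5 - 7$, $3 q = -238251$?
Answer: $113020$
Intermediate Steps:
$x = -5$ ($x = 4 + \frac{\left(-5 + 2\right) 6}{2} = 4 + \frac{\left(-3\right) 6}{2} = 4 + \frac{1}{2} \left(-18\right) = 4 - 9 = -5$)
$q = -79417$ ($q = \frac{1}{3} \left(-238251\right) = -79417$)
$E{\left(Y \right)} = -2$ ($E{\left(Y \right)} = 5 - 7 = -2$)
$H = -238$
$T{\left(S \right)} = -240$ ($T{\left(S \right)} = -2 - 238 = -240$)
$D = 113260$ ($D = -79417 + 192677 = 113260$)
$T{\left(-562 \right)} + D = -240 + 113260 = 113020$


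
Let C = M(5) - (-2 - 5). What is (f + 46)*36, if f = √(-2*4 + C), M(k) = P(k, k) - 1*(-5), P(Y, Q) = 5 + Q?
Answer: 1656 + 36*√14 ≈ 1790.7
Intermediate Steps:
M(k) = 10 + k (M(k) = (5 + k) - 1*(-5) = (5 + k) + 5 = 10 + k)
C = 22 (C = (10 + 5) - (-2 - 5) = 15 - 1*(-7) = 15 + 7 = 22)
f = √14 (f = √(-2*4 + 22) = √(-8 + 22) = √14 ≈ 3.7417)
(f + 46)*36 = (√14 + 46)*36 = (46 + √14)*36 = 1656 + 36*√14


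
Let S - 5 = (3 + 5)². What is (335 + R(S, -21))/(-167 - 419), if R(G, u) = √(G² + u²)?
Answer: -335/586 - 51*√2/586 ≈ -0.69475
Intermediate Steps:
S = 69 (S = 5 + (3 + 5)² = 5 + 8² = 5 + 64 = 69)
(335 + R(S, -21))/(-167 - 419) = (335 + √(69² + (-21)²))/(-167 - 419) = (335 + √(4761 + 441))/(-586) = (335 + √5202)*(-1/586) = (335 + 51*√2)*(-1/586) = -335/586 - 51*√2/586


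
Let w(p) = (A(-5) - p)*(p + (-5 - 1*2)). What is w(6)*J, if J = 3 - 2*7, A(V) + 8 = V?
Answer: -209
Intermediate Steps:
A(V) = -8 + V
J = -11 (J = 3 - 14 = -11)
w(p) = (-13 - p)*(-7 + p) (w(p) = ((-8 - 5) - p)*(p + (-5 - 1*2)) = (-13 - p)*(p + (-5 - 2)) = (-13 - p)*(p - 7) = (-13 - p)*(-7 + p))
w(6)*J = (91 - 1*6² - 6*6)*(-11) = (91 - 1*36 - 36)*(-11) = (91 - 36 - 36)*(-11) = 19*(-11) = -209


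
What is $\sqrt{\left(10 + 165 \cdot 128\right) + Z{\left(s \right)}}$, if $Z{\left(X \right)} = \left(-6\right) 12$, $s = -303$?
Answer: $\sqrt{21058} \approx 145.11$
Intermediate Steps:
$Z{\left(X \right)} = -72$
$\sqrt{\left(10 + 165 \cdot 128\right) + Z{\left(s \right)}} = \sqrt{\left(10 + 165 \cdot 128\right) - 72} = \sqrt{\left(10 + 21120\right) - 72} = \sqrt{21130 - 72} = \sqrt{21058}$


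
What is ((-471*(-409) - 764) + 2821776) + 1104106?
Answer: 4117757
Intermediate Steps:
((-471*(-409) - 764) + 2821776) + 1104106 = ((192639 - 764) + 2821776) + 1104106 = (191875 + 2821776) + 1104106 = 3013651 + 1104106 = 4117757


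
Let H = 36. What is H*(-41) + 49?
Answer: -1427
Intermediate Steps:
H*(-41) + 49 = 36*(-41) + 49 = -1476 + 49 = -1427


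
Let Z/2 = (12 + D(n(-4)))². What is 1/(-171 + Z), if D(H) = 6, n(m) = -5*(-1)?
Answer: 1/477 ≈ 0.0020964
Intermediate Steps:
n(m) = 5
Z = 648 (Z = 2*(12 + 6)² = 2*18² = 2*324 = 648)
1/(-171 + Z) = 1/(-171 + 648) = 1/477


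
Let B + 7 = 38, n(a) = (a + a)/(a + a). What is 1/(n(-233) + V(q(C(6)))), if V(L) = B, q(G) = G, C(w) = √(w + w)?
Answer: 1/32 ≈ 0.031250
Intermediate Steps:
C(w) = √2*√w (C(w) = √(2*w) = √2*√w)
n(a) = 1 (n(a) = (2*a)/((2*a)) = (2*a)*(1/(2*a)) = 1)
B = 31 (B = -7 + 38 = 31)
V(L) = 31
1/(n(-233) + V(q(C(6)))) = 1/(1 + 31) = 1/32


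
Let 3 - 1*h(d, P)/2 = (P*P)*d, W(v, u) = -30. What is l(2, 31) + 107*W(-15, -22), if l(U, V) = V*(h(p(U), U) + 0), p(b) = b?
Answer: -3520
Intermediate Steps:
h(d, P) = 6 - 2*d*P² (h(d, P) = 6 - 2*P*P*d = 6 - 2*P²*d = 6 - 2*d*P²)
l(U, V) = V*(6 - 2*U³) (l(U, V) = V*((6 - 2*U*U²) + 0) = V*((6 - 2*U³) + 0) = V*(6 - 2*U³))
l(2, 31) + 107*W(-15, -22) = 2*31*(3 - 1*2³) + 107*(-30) = 2*31*(3 - 1*8) - 3210 = 2*31*(3 - 8) - 3210 = 2*31*(-5) - 3210 = -310 - 3210 = -3520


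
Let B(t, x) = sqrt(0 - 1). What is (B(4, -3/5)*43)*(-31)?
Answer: -1333*I ≈ -1333.0*I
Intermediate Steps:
B(t, x) = I (B(t, x) = sqrt(-1) = I)
(B(4, -3/5)*43)*(-31) = (I*43)*(-31) = (43*I)*(-31) = -1333*I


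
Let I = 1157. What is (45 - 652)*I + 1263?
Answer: -701036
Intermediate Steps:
(45 - 652)*I + 1263 = (45 - 652)*1157 + 1263 = -607*1157 + 1263 = -702299 + 1263 = -701036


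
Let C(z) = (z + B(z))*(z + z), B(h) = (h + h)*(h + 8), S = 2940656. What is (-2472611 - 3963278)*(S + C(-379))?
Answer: 1351120326597034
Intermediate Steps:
B(h) = 2*h*(8 + h) (B(h) = (2*h)*(8 + h) = 2*h*(8 + h))
C(z) = 2*z*(z + 2*z*(8 + z)) (C(z) = (z + 2*z*(8 + z))*(z + z) = (z + 2*z*(8 + z))*(2*z) = 2*z*(z + 2*z*(8 + z)))
(-2472611 - 3963278)*(S + C(-379)) = (-2472611 - 3963278)*(2940656 + (-379)²*(34 + 4*(-379))) = -6435889*(2940656 + 143641*(34 - 1516)) = -6435889*(2940656 + 143641*(-1482)) = -6435889*(2940656 - 212875962) = -6435889*(-209935306) = 1351120326597034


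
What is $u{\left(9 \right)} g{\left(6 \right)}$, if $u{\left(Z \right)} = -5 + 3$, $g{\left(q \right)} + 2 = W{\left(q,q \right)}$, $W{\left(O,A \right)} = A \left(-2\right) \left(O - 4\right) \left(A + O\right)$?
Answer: $580$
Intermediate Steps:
$W{\left(O,A \right)} = - 2 A \left(-4 + O\right) \left(A + O\right)$
$g{\left(q \right)} = -2 + 2 q \left(- 2 q^{2} + 8 q\right)$ ($g{\left(q \right)} = -2 + 2 q \left(- q^{2} + 4 q + 4 q - q q\right) = -2 + 2 q \left(- q^{2} + 4 q + 4 q - q^{2}\right) = -2 + 2 q \left(- 2 q^{2} + 8 q\right)$)
$u{\left(Z \right)} = -2$
$u{\left(9 \right)} g{\left(6 \right)} = - 2 \left(-2 + 4 \cdot 6^{2} \left(4 - 6\right)\right) = - 2 \left(-2 + 4 \cdot 36 \left(4 - 6\right)\right) = - 2 \left(-2 + 4 \cdot 36 \left(-2\right)\right) = - 2 \left(-2 - 288\right) = \left(-2\right) \left(-290\right) = 580$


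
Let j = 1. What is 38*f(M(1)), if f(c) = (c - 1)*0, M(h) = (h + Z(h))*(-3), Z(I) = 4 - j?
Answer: 0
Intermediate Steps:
Z(I) = 3 (Z(I) = 4 - 1*1 = 4 - 1 = 3)
M(h) = -9 - 3*h (M(h) = (h + 3)*(-3) = (3 + h)*(-3) = -9 - 3*h)
f(c) = 0 (f(c) = (-1 + c)*0 = 0)
38*f(M(1)) = 38*0 = 0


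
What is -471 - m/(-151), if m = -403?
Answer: -71524/151 ≈ -473.67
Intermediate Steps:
-471 - m/(-151) = -471 - (-403)/(-151) = -471 - (-403)*(-1)/151 = -471 - 1*403/151 = -471 - 403/151 = -71524/151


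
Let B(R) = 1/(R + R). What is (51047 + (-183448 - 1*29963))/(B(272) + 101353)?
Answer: -88326016/55136033 ≈ -1.6020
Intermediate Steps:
B(R) = 1/(2*R)
(51047 + (-183448 - 1*29963))/(B(272) + 101353) = (51047 + (-183448 - 1*29963))/((1/2)/272 + 101353) = (51047 + (-183448 - 29963))/((1/2)*(1/272) + 101353) = (51047 - 213411)/(1/544 + 101353) = -162364/55136033/544 = -162364*544/55136033 = -88326016/55136033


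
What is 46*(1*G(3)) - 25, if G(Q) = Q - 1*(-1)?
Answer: 159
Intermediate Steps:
G(Q) = 1 + Q (G(Q) = Q + 1 = 1 + Q)
46*(1*G(3)) - 25 = 46*(1*(1 + 3)) - 25 = 46*(1*4) - 25 = 46*4 - 25 = 184 - 25 = 159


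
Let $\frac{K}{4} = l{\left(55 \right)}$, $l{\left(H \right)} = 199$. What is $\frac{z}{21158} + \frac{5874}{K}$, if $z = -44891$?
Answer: $\frac{11068607}{2105221} \approx 5.2577$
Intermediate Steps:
$K = 796$ ($K = 4 \cdot 199 = 796$)
$\frac{z}{21158} + \frac{5874}{K} = - \frac{44891}{21158} + \frac{5874}{796} = \left(-44891\right) \frac{1}{21158} + 5874 \cdot \frac{1}{796} = - \frac{44891}{21158} + \frac{2937}{398} = \frac{11068607}{2105221}$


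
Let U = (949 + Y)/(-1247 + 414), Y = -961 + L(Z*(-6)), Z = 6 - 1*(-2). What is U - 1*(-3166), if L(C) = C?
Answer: 2637338/833 ≈ 3166.1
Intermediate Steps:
Z = 8 (Z = 6 + 2 = 8)
Y = -1009 (Y = -961 + 8*(-6) = -961 - 48 = -1009)
U = 60/833 (U = (949 - 1009)/(-1247 + 414) = -60/(-833) = -60*(-1/833) = 60/833 ≈ 0.072029)
U - 1*(-3166) = 60/833 - 1*(-3166) = 60/833 + 3166 = 2637338/833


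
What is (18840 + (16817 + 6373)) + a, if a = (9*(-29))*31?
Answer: 33939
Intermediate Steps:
a = -8091 (a = -261*31 = -8091)
(18840 + (16817 + 6373)) + a = (18840 + (16817 + 6373)) - 8091 = (18840 + 23190) - 8091 = 42030 - 8091 = 33939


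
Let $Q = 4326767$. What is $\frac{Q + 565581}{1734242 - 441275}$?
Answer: $\frac{4892348}{1292967} \approx 3.7838$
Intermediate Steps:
$\frac{Q + 565581}{1734242 - 441275} = \frac{4326767 + 565581}{1734242 - 441275} = \frac{4892348}{1734242 - 441275} = \frac{4892348}{1292967}$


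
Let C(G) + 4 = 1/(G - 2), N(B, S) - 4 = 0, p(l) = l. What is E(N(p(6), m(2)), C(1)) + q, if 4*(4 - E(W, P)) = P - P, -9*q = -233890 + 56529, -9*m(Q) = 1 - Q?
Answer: 177397/9 ≈ 19711.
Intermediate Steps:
m(Q) = -1/9 + Q/9 (m(Q) = -(1 - Q)/9 = -1/9 + Q/9)
N(B, S) = 4 (N(B, S) = 4 + 0 = 4)
q = 177361/9 (q = -(-233890 + 56529)/9 = -1/9*(-177361) = 177361/9 ≈ 19707.)
C(G) = -4 + 1/(-2 + G) (C(G) = -4 + 1/(G - 2) = -4 + 1/(-2 + G))
E(W, P) = 4 (E(W, P) = 4 - (P - P)/4 = 4 - 1/4*0 = 4 + 0 = 4)
E(N(p(6), m(2)), C(1)) + q = 4 + 177361/9 = 177397/9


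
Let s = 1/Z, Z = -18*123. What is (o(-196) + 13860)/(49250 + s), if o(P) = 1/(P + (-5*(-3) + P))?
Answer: 11568634866/41107891123 ≈ 0.28142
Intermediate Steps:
Z = -2214
s = -1/2214 (s = 1/(-2214) = -1/2214 ≈ -0.00045167)
o(P) = 1/(15 + 2*P) (o(P) = 1/(P + (15 + P)) = 1/(15 + 2*P))
(o(-196) + 13860)/(49250 + s) = (1/(15 + 2*(-196)) + 13860)/(49250 - 1/2214) = (1/(15 - 392) + 13860)/(109039499/2214) = (1/(-377) + 13860)*(2214/109039499) = (-1/377 + 13860)*(2214/109039499) = (5225219/377)*(2214/109039499) = 11568634866/41107891123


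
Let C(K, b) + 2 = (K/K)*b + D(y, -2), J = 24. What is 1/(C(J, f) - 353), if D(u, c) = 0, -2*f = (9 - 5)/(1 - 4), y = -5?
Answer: -3/1063 ≈ -0.0028222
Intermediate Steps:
f = 2/3 (f = -(9 - 5)/(2*(1 - 4)) = -2/(-3) = -2*(-1)/3 = -1/2*(-4/3) = 2/3 ≈ 0.66667)
C(K, b) = -2 + b (C(K, b) = -2 + ((K/K)*b + 0) = -2 + (1*b + 0) = -2 + (b + 0) = -2 + b)
1/(C(J, f) - 353) = 1/((-2 + 2/3) - 353) = 1/(-4/3 - 353) = 1/(-1063/3) = -3/1063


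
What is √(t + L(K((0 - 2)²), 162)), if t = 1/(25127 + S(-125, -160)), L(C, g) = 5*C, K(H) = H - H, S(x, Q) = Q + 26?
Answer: √2777/8331 ≈ 0.0063254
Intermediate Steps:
S(x, Q) = 26 + Q
K(H) = 0
t = 1/24993 (t = 1/(25127 + (26 - 160)) = 1/(25127 - 134) = 1/24993 ≈ 4.0011e-5)
√(t + L(K((0 - 2)²), 162)) = √(1/24993 + 5*0) = √(1/24993 + 0) = √(1/24993) = √2777/8331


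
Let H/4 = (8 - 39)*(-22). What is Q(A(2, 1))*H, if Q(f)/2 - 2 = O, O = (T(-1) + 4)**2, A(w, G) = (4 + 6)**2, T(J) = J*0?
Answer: 98208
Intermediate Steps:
T(J) = 0
A(w, G) = 100 (A(w, G) = 10**2 = 100)
O = 16 (O = (0 + 4)**2 = 4**2 = 16)
H = 2728 (H = 4*((8 - 39)*(-22)) = 4*(-31*(-22)) = 4*682 = 2728)
Q(f) = 36 (Q(f) = 4 + 2*16 = 4 + 32 = 36)
Q(A(2, 1))*H = 36*2728 = 98208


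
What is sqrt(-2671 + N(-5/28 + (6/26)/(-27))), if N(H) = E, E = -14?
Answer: I*sqrt(2685) ≈ 51.817*I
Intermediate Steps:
N(H) = -14
sqrt(-2671 + N(-5/28 + (6/26)/(-27))) = sqrt(-2671 - 14) = sqrt(-2685) = I*sqrt(2685)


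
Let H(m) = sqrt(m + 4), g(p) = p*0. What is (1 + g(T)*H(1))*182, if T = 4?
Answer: 182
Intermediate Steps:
g(p) = 0
H(m) = sqrt(4 + m)
(1 + g(T)*H(1))*182 = (1 + 0*sqrt(4 + 1))*182 = (1 + 0*sqrt(5))*182 = (1 + 0)*182 = 1*182 = 182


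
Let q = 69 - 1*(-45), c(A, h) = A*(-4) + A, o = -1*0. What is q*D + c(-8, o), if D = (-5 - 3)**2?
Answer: 7320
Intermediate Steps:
o = 0
c(A, h) = -3*A (c(A, h) = -4*A + A = -3*A)
q = 114 (q = 69 + 45 = 114)
D = 64 (D = (-8)**2 = 64)
q*D + c(-8, o) = 114*64 - 3*(-8) = 7296 + 24 = 7320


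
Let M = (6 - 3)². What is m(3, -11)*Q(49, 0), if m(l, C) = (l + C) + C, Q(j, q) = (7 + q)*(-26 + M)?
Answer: 2261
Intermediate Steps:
M = 9 (M = 3² = 9)
Q(j, q) = -119 - 17*q (Q(j, q) = (7 + q)*(-26 + 9) = (7 + q)*(-17) = -119 - 17*q)
m(l, C) = l + 2*C (m(l, C) = (C + l) + C = l + 2*C)
m(3, -11)*Q(49, 0) = (3 + 2*(-11))*(-119 - 17*0) = (3 - 22)*(-119 + 0) = -19*(-119) = 2261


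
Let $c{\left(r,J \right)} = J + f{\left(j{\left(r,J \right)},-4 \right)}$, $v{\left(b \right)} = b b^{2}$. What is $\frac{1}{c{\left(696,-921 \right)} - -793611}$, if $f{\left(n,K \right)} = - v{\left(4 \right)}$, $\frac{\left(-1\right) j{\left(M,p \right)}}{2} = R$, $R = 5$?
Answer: $\frac{1}{792626} \approx 1.2616 \cdot 10^{-6}$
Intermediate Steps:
$j{\left(M,p \right)} = -10$ ($j{\left(M,p \right)} = \left(-2\right) 5 = -10$)
$v{\left(b \right)} = b^{3}$
$f{\left(n,K \right)} = -64$ ($f{\left(n,K \right)} = - 4^{3} = \left(-1\right) 64 = -64$)
$c{\left(r,J \right)} = -64 + J$ ($c{\left(r,J \right)} = J - 64 = -64 + J$)
$\frac{1}{c{\left(696,-921 \right)} - -793611} = \frac{1}{\left(-64 - 921\right) - -793611} = \frac{1}{-985 + 793611} = \frac{1}{792626}$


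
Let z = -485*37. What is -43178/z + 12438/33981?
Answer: 563477176/203263015 ≈ 2.7722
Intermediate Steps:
z = -17945 (z = -1*17945 = -17945)
-43178/z + 12438/33981 = -43178/(-17945) + 12438/33981 = -43178*(-1/17945) + 12438*(1/33981) = 43178/17945 + 4146/11327 = 563477176/203263015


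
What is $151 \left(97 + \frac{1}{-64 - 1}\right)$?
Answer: $\frac{951904}{65} \approx 14645.0$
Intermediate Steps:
$151 \left(97 + \frac{1}{-64 - 1}\right) = 151 \left(97 + \frac{1}{-65}\right) = 151 \left(97 - \frac{1}{65}\right) = 151 \cdot \frac{6304}{65} = \frac{951904}{65}$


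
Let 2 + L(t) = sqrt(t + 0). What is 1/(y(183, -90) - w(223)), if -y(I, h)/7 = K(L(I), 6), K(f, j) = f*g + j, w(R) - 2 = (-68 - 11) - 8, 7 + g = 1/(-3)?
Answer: 537/4307987 + 462*sqrt(183)/4307987 ≈ 0.0015754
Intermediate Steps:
g = -22/3 (g = -7 + 1/(-3) = -7 - 1/3 = -22/3 ≈ -7.3333)
L(t) = -2 + sqrt(t) (L(t) = -2 + sqrt(t + 0) = -2 + sqrt(t))
w(R) = -85 (w(R) = 2 + ((-68 - 11) - 8) = 2 + (-79 - 8) = 2 - 87 = -85)
K(f, j) = j - 22*f/3 (K(f, j) = f*(-22/3) + j = -22*f/3 + j = j - 22*f/3)
y(I, h) = -434/3 + 154*sqrt(I)/3 (y(I, h) = -7*(6 - 22*(-2 + sqrt(I))/3) = -7*(6 + (44/3 - 22*sqrt(I)/3)) = -7*(62/3 - 22*sqrt(I)/3) = -434/3 + 154*sqrt(I)/3)
1/(y(183, -90) - w(223)) = 1/((-434/3 + 154*sqrt(183)/3) - 1*(-85)) = 1/((-434/3 + 154*sqrt(183)/3) + 85) = 1/(-179/3 + 154*sqrt(183)/3)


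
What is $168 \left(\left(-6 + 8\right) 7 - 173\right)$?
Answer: $-26712$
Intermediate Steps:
$168 \left(\left(-6 + 8\right) 7 - 173\right) = 168 \left(2 \cdot 7 - 173\right) = 168 \left(14 - 173\right) = 168 \left(-159\right) = -26712$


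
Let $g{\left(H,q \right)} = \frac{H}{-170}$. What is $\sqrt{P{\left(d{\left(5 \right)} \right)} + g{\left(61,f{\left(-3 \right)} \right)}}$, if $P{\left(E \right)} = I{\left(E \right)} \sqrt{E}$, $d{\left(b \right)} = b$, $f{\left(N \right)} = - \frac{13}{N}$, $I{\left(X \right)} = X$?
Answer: $\frac{\sqrt{-10370 + 144500 \sqrt{5}}}{170} \approx 3.2896$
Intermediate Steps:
$g{\left(H,q \right)} = - \frac{H}{170}$ ($g{\left(H,q \right)} = H \left(- \frac{1}{170}\right) = - \frac{H}{170}$)
$P{\left(E \right)} = E^{\frac{3}{2}}$ ($P{\left(E \right)} = E \sqrt{E} = E^{\frac{3}{2}}$)
$\sqrt{P{\left(d{\left(5 \right)} \right)} + g{\left(61,f{\left(-3 \right)} \right)}} = \sqrt{5^{\frac{3}{2}} - \frac{61}{170}} = \sqrt{5 \sqrt{5} - \frac{61}{170}} = \sqrt{- \frac{61}{170} + 5 \sqrt{5}}$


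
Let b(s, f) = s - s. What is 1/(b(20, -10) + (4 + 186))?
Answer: 1/190 ≈ 0.0052632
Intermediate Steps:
b(s, f) = 0
1/(b(20, -10) + (4 + 186)) = 1/(0 + (4 + 186)) = 1/(0 + 190) = 1/190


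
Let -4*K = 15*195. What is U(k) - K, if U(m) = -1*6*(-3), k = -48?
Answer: 2997/4 ≈ 749.25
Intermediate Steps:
K = -2925/4 (K = -15*195/4 = -¼*2925 = -2925/4 ≈ -731.25)
U(m) = 18 (U(m) = -6*(-3) = 18)
U(k) - K = 18 - 1*(-2925/4) = 18 + 2925/4 = 2997/4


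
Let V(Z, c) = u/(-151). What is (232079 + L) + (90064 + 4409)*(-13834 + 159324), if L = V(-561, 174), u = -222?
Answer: 2075511436421/151 ≈ 1.3745e+10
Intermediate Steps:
V(Z, c) = 222/151 (V(Z, c) = -222/(-151) = -222*(-1/151) = 222/151)
L = 222/151 ≈ 1.4702
(232079 + L) + (90064 + 4409)*(-13834 + 159324) = (232079 + 222/151) + (90064 + 4409)*(-13834 + 159324) = 35044151/151 + 94473*145490 = 35044151/151 + 13744876770 = 2075511436421/151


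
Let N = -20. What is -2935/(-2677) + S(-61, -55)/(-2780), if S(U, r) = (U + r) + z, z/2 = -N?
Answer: 2090688/1860515 ≈ 1.1237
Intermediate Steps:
z = 40 (z = 2*(-1*(-20)) = 2*20 = 40)
S(U, r) = 40 + U + r (S(U, r) = (U + r) + 40 = 40 + U + r)
-2935/(-2677) + S(-61, -55)/(-2780) = -2935/(-2677) + (40 - 61 - 55)/(-2780) = -2935*(-1/2677) - 76*(-1/2780) = 2935/2677 + 19/695 = 2090688/1860515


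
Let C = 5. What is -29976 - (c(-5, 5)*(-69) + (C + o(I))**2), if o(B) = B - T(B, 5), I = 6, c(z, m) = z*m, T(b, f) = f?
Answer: -31737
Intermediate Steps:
c(z, m) = m*z
o(B) = -5 + B (o(B) = B - 1*5 = B - 5 = -5 + B)
-29976 - (c(-5, 5)*(-69) + (C + o(I))**2) = -29976 - ((5*(-5))*(-69) + (5 + (-5 + 6))**2) = -29976 - (-25*(-69) + (5 + 1)**2) = -29976 - (1725 + 6**2) = -29976 - (1725 + 36) = -29976 - 1*1761 = -29976 - 1761 = -31737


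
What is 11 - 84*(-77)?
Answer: 6479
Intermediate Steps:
11 - 84*(-77) = 11 + 6468 = 6479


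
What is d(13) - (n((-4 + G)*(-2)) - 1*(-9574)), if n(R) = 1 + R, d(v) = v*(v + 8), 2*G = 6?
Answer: -9304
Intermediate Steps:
G = 3 (G = (½)*6 = 3)
d(v) = v*(8 + v)
d(13) - (n((-4 + G)*(-2)) - 1*(-9574)) = 13*(8 + 13) - ((1 + (-4 + 3)*(-2)) - 1*(-9574)) = 13*21 - ((1 - 1*(-2)) + 9574) = 273 - ((1 + 2) + 9574) = 273 - (3 + 9574) = 273 - 1*9577 = 273 - 9577 = -9304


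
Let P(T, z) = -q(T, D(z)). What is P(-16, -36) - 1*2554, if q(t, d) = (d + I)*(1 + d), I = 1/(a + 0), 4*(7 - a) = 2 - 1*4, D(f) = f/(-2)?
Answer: -43478/15 ≈ -2898.5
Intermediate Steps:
D(f) = -f/2 (D(f) = f*(-1/2) = -f/2)
a = 15/2 (a = 7 - (2 - 1*4)/4 = 7 - (2 - 4)/4 = 7 - 1/4*(-2) = 7 + 1/2 = 15/2 ≈ 7.5000)
I = 2/15 (I = 1/(15/2 + 0) = 1/(15/2) = 2/15 ≈ 0.13333)
q(t, d) = (1 + d)*(2/15 + d) (q(t, d) = (d + 2/15)*(1 + d) = (2/15 + d)*(1 + d) = (1 + d)*(2/15 + d))
P(T, z) = -2/15 - z**2/4 + 17*z/30 (P(T, z) = -(2/15 + (-z/2)**2 + 17*(-z/2)/15) = -(2/15 + z**2/4 - 17*z/30) = -(2/15 - 17*z/30 + z**2/4) = -2/15 - z**2/4 + 17*z/30)
P(-16, -36) - 1*2554 = (-2/15 - 1/4*(-36)**2 + (17/30)*(-36)) - 1*2554 = (-2/15 - 1/4*1296 - 102/5) - 2554 = (-2/15 - 324 - 102/5) - 2554 = -5168/15 - 2554 = -43478/15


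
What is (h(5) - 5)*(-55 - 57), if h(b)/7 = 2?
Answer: -1008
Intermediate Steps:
h(b) = 14 (h(b) = 7*2 = 14)
(h(5) - 5)*(-55 - 57) = (14 - 5)*(-55 - 57) = 9*(-112) = -1008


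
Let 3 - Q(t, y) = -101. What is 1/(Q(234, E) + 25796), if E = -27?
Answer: 1/25900 ≈ 3.8610e-5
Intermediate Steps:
Q(t, y) = 104 (Q(t, y) = 3 - 1*(-101) = 3 + 101 = 104)
1/(Q(234, E) + 25796) = 1/(104 + 25796) = 1/25900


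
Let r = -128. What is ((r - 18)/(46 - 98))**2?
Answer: 5329/676 ≈ 7.8831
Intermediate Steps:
((r - 18)/(46 - 98))**2 = ((-128 - 18)/(46 - 98))**2 = (-146/(-52))**2 = (-146*(-1/52))**2 = (73/26)**2 = 5329/676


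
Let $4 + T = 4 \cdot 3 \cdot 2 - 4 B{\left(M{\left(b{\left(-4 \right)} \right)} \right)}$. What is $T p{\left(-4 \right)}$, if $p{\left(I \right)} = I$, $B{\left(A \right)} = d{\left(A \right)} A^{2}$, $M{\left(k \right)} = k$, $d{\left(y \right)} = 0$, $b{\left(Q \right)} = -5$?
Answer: $-80$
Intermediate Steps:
$B{\left(A \right)} = 0$ ($B{\left(A \right)} = 0 A^{2} = 0$)
$T = 20$ ($T = -4 + \left(4 \cdot 3 \cdot 2 - 0\right) = -4 + \left(12 \cdot 2 + 0\right) = -4 + \left(24 + 0\right) = -4 + 24 = 20$)
$T p{\left(-4 \right)} = 20 \left(-4\right) = -80$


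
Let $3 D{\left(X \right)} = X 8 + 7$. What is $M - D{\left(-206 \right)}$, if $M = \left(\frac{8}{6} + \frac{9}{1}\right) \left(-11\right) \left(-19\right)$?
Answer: $\frac{8120}{3} \approx 2706.7$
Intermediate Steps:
$D{\left(X \right)} = \frac{7}{3} + \frac{8 X}{3}$ ($D{\left(X \right)} = \frac{X 8 + 7}{3} = \frac{8 X + 7}{3} = \frac{7 + 8 X}{3} = \frac{7}{3} + \frac{8 X}{3}$)
$M = \frac{6479}{3}$ ($M = \left(8 \cdot \frac{1}{6} + 9 \cdot 1\right) \left(-11\right) \left(-19\right) = \left(\frac{4}{3} + 9\right) \left(-11\right) \left(-19\right) = \frac{31}{3} \left(-11\right) \left(-19\right) = \left(- \frac{341}{3}\right) \left(-19\right) = \frac{6479}{3} \approx 2159.7$)
$M - D{\left(-206 \right)} = \frac{6479}{3} - \left(\frac{7}{3} + \frac{8}{3} \left(-206\right)\right) = \frac{6479}{3} - \left(\frac{7}{3} - \frac{1648}{3}\right) = \frac{6479}{3} - -547 = \frac{6479}{3} + 547 = \frac{8120}{3}$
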